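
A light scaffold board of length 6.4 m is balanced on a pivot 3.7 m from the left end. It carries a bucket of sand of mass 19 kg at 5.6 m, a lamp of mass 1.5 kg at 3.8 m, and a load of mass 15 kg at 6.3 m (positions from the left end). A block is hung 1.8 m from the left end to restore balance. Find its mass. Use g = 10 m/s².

Take moments about the pivot (at 3.7 m from the left end).
Bucket of sand: 19 × 10 = 190 N down at 5.6 m → arm 1.9 m, τ = 190 × 1.9 = 361 N·m clockwise.
Lamp: 1.5 × 10 = 15 N down at 3.8 m → arm 0.1 m, τ = 15 × 0.1 = 1.5 N·m clockwise.
Load: 15 × 10 = 150 N down at 6.3 m → arm 2.6 m, τ = 150 × 2.6 = 390 N·m clockwise.
Net moment of known loads = 752.5 N·m clockwise.
An unknown mass m at 1.8 m has arm 1.9 m; its moment is m·g·1.9 counterclockwise.
Setting net torque to zero: m × 10 × 1.9 = 752.5 → m = 752.5 / (10 × 1.9) = 39.6 kg.

m ≈ 39.6 kg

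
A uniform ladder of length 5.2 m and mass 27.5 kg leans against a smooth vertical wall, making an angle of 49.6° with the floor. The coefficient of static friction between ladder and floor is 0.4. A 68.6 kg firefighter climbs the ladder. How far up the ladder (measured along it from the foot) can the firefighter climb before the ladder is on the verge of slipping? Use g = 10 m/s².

Taking torques about the foot of the ladder:
Ladder weight 27.5×10 = 275 N acts at 2.6 m along the ladder; its horizontal arm is 2.6·cos49.6° = 1.685 m → τ = 463.4 N·m clockwise.
Firefighter weight 68.6×10 = 686 N at distance d → arm d·cos49.6° → τ = 686·d·0.6481 clockwise.
Wall normal N at the top has arm L sinθ = 3.96 m counterclockwise, so Στ = 0 gives N·3.96 = 463.4 + 444.6·d.
ΣFy = 0 ⇒ N_floor = 961 N, so the maximum friction is μ_s·N_floor = 0.4×961 = 384.4 N. ΣFx = 0 ⇒ N_wall = f, so at the slipping point N = 384.4 N.
Substituting: 384.4×3.96 = 463.4 + 444.6·d ⇒ d = (1522 − 463.4) / 444.6 = 2.38 m.

d ≈ 2.38 m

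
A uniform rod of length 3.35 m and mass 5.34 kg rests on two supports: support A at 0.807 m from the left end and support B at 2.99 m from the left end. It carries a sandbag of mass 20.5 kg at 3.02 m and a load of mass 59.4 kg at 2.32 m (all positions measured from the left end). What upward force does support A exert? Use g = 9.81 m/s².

R_A ≈ 208 N

Choose support B as the axis so its reaction then has zero moment arm.
Beam weight: 5.34 × 9.81 = 52.39 N down at 1.675 m → arm 1.315 m, τ = 52.39 × 1.315 = 68.89 N·m counterclockwise.
Sandbag: 20.5 × 9.81 = 201.1 N down at 3.02 m → arm 0.03 m, τ = 201.1 × 0.03 = 6.033 N·m clockwise.
Load: 59.4 × 9.81 = 582.7 N down at 2.32 m → arm 0.67 m, τ = 582.7 × 0.67 = 390.4 N·m counterclockwise.
Net load moment about support B = 453.3 N·m counterclockwise.
Reaction R at support A is upward at 0.807 m, arm 2.183 m → moment R × 2.183 clockwise.
Balancing moments: R × 2.183 = 453.3, giving R = 208 N.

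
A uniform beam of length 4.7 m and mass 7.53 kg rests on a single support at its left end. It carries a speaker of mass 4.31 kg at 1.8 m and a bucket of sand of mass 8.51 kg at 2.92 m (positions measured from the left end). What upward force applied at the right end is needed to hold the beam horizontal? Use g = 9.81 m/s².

Sum moments about the left end (the unknown pivot reaction has zero arm there).
Beam weight: 7.53 × 9.81 = 73.87 N down at 2.35 m → arm 2.35 m, τ = 73.87 × 2.35 = 173.6 N·m clockwise.
Speaker: 4.31 × 9.81 = 42.28 N down at 1.8 m → arm 1.8 m, τ = 42.28 × 1.8 = 76.1 N·m clockwise.
Bucket of sand: 8.51 × 9.81 = 83.48 N down at 2.92 m → arm 2.92 m, τ = 83.48 × 2.92 = 243.8 N·m clockwise.
Net moment of the loads = 493.5 N·m clockwise.
The upward force F acts at the right end, arm 4.7 m, giving F × 4.7 counterclockwise.
For rotational equilibrium, F × 4.7 = 493.5, so F = 493.5 / 4.7 = 105 N.

F ≈ 105 N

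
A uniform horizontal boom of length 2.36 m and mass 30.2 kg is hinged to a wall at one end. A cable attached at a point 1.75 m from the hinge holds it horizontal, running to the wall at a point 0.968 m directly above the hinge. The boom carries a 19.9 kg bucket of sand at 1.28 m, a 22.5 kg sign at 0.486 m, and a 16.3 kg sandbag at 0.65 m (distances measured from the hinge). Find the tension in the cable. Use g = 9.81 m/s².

T ≈ 957 N

Sum moments about the hinge (the unknown hinge reaction has zero arm there).
Beam weight: 30.2 × 9.81 = 296.3 N down at 1.18 m → arm 1.18 m, τ = 296.3 × 1.18 = 349.6 N·m clockwise.
Bucket of sand: 19.9 × 9.81 = 195.2 N down at 1.28 m → arm 1.28 m, τ = 195.2 × 1.28 = 249.9 N·m clockwise.
Sign: 22.5 × 9.81 = 220.7 N down at 0.486 m → arm 0.486 m, τ = 220.7 × 0.486 = 107.3 N·m clockwise.
Sandbag: 16.3 × 9.81 = 159.9 N down at 0.65 m → arm 0.65 m, τ = 159.9 × 0.65 = 103.9 N·m clockwise.
Total clockwise load moment = 810.7 N·m.
The cable tension T acts at 1.75 m; only its component perpendicular to the boom, T sinθ, produces torque. sinθ = h/√(h²+d²) = 0.968/√(0.968²+1.75²) = 0.484.
Balancing moments: T × 1.75 × 0.484 = 810.7, giving T = 810.7 / 0.847 = 957 N.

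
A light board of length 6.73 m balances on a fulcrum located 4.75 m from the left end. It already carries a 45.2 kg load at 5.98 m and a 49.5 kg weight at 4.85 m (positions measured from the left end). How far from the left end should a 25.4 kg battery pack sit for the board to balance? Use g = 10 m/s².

Take moments about the fulcrum (at 4.75 m from the left end).
Load: 45.2 × 10 = 452 N down at 5.98 m → arm 1.23 m, τ = 452 × 1.23 = 556 N·m clockwise.
Weight: 49.5 × 10 = 495 N down at 4.85 m → arm 0.1 m, τ = 495 × 0.1 = 49.5 N·m clockwise.
Net moment of existing loads = 605.5 N·m clockwise.
The battery pack weighs 25.4 × 10 = 254 N and must supply an equal counterclockwise moment, so its lever arm about the fulcrum is 605.5 / 254 = 2.38 m.
That puts it at 4.75 − 2.38 = 2.37 m from the left end.

x ≈ 2.37 m from the left end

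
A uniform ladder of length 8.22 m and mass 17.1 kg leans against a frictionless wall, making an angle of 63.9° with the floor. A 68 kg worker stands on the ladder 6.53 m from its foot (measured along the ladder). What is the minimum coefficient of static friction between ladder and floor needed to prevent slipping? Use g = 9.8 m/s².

Taking torques about the foot of the ladder:
Ladder weight 17.1×9.8 = 167.6 N acts at 4.11 m along the ladder; its horizontal arm is 4.11·cos63.9° = 1.808 m → τ = 303 N·m clockwise.
Worker: 68×9.8 = 666.4 N at 6.53 m → arm 2.873 m → τ = 1915 N·m clockwise.
Wall normal N acts horizontally at the top; its moment arm is the height L sinθ = 8.22·sin63.9° = 7.382 m, counterclockwise.
For rotational equilibrium, N × 7.382 = 2218, so N = 300.5 N.
ΣFx = 0 ⇒ f = N_wall = 300.5 N. ΣFy = 0 ⇒ N_floor = 834 N.
μ_min = f / N_floor = 300.5 / 834 = 0.36.

μ_min ≈ 0.36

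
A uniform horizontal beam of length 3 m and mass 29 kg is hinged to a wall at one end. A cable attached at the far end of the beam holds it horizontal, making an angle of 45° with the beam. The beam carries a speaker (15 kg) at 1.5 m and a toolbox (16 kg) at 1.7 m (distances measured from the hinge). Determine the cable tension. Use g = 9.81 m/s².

Take moments about the hinge.
Beam weight: 29 × 9.81 = 284.5 N down at 1.5 m → arm 1.5 m, τ = 284.5 × 1.5 = 426.8 N·m clockwise.
Speaker: 15 × 9.81 = 147.2 N down at 1.5 m → arm 1.5 m, τ = 147.2 × 1.5 = 220.8 N·m clockwise.
Toolbox: 16 × 9.81 = 157 N down at 1.7 m → arm 1.7 m, τ = 157 × 1.7 = 266.9 N·m clockwise.
Total clockwise load moment = 914.5 N·m.
The cable tension T acts at 3 m; only its component perpendicular to the beam, T sinθ, produces torque. sin 45° = 0.7071.
Στ = 0 ⇒ T × 3 × 0.7071 = 914.5 ⇒ T = 914.5 / 2.121 = 431 N.

T ≈ 431 N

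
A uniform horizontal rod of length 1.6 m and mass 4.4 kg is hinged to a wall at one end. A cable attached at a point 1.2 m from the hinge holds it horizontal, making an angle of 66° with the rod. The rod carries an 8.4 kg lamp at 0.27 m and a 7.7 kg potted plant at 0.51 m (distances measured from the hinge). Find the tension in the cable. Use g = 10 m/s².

Sum moments about the hinge (the unknown hinge reaction has zero arm there).
Beam weight: 4.4 × 10 = 44 N down at 0.8 m → arm 0.8 m, τ = 44 × 0.8 = 35.2 N·m clockwise.
Lamp: 8.4 × 10 = 84 N down at 0.27 m → arm 0.27 m, τ = 84 × 0.27 = 22.68 N·m clockwise.
Potted plant: 7.7 × 10 = 77 N down at 0.51 m → arm 0.51 m, τ = 77 × 0.51 = 39.27 N·m clockwise.
Total clockwise load moment = 97.15 N·m.
The cable tension T acts at 1.2 m; only its component perpendicular to the rod, T sinθ, produces torque. sin 66° = 0.9135.
Στ = 0 ⇒ T × 1.2 × 0.9135 = 97.15 ⇒ T = 97.15 / 1.096 = 88.6 N.

T ≈ 88.6 N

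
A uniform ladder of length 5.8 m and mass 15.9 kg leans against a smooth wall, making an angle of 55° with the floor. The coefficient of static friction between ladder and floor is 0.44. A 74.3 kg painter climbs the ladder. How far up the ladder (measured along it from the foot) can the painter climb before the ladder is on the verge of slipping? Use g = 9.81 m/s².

d ≈ 3.8 m

Sum moments about the foot of the ladder (the floor normal and friction both act there and drop out).
Ladder weight 15.9×9.81 = 156 N acts at 2.9 m along the ladder; its horizontal arm is 2.9·cos55° = 1.663 m → τ = 259.4 N·m clockwise.
Painter weight 74.3×9.81 = 728.9 N at distance d → arm d·cos55° → τ = 728.9·d·0.5736 clockwise.
Wall normal N at the top has arm L sinθ = 4.751 m counterclockwise, so Στ = 0 gives N·4.751 = 259.4 + 418.1·d.
ΣFy = 0 ⇒ N_floor = 884.9 N, so the maximum friction is μ_s·N_floor = 0.44×884.9 = 389.4 N. ΣFx = 0 ⇒ N_wall = f, so at the slipping point N = 389.4 N.
Substituting: 389.4×4.751 = 259.4 + 418.1·d ⇒ d = (1850 − 259.4) / 418.1 = 3.8 m.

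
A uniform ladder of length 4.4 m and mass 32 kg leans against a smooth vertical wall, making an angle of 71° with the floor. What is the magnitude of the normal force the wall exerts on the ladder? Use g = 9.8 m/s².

N_wall ≈ 54 N

Take moments about the foot of the ladder.
Ladder weight 32×9.8 = 313.6 N acts at 2.2 m along the ladder; its horizontal arm is 2.2·cos71° = 0.7162 m → τ = 224.6 N·m clockwise.
Wall normal N acts horizontally at the top; its moment arm is the height L sinθ = 4.4·sin71° = 4.16 m, counterclockwise.
Στ = 0 ⇒ N × 4.16 = 224.6 ⇒ N = 54 N.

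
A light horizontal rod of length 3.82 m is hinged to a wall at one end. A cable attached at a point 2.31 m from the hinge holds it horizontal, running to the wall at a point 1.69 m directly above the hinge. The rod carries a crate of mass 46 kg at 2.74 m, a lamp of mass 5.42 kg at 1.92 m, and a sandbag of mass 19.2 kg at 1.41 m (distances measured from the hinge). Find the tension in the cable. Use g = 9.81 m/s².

T ≈ 1180 N

Taking torques about the hinge:
Crate: 46 × 9.81 = 451.3 N down at 2.74 m → arm 2.74 m, τ = 451.3 × 2.74 = 1237 N·m clockwise.
Lamp: 5.42 × 9.81 = 53.17 N down at 1.92 m → arm 1.92 m, τ = 53.17 × 1.92 = 102.1 N·m clockwise.
Sandbag: 19.2 × 9.81 = 188.4 N down at 1.41 m → arm 1.41 m, τ = 188.4 × 1.41 = 265.6 N·m clockwise.
Total clockwise load moment = 1605 N·m.
The cable tension T acts at 2.31 m; only its component perpendicular to the rod, T sinθ, produces torque. sinθ = h/√(h²+d²) = 1.69/√(1.69²+2.31²) = 0.5905.
Balancing moments: T × 2.31 × 0.5905 = 1605, giving T = 1605 / 1.364 = 1180 N.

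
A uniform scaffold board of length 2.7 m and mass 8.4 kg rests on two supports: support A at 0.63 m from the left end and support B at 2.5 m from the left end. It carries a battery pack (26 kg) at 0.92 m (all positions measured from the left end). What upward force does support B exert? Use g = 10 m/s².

Sum moments about support A (its reaction then has zero moment arm).
Beam weight: 8.4 × 10 = 84 N down at 1.35 m → arm 0.72 m, τ = 84 × 0.72 = 60.48 N·m clockwise.
Battery pack: 26 × 10 = 260 N down at 0.92 m → arm 0.29 m, τ = 260 × 0.29 = 75.4 N·m clockwise.
Net load moment about support A = 135.9 N·m clockwise.
Reaction R at support B is upward at 2.5 m, arm 1.87 m → moment R × 1.87 counterclockwise.
For rotational equilibrium, R × 1.87 = 135.9, so R = 72.7 N.

R_B ≈ 72.7 N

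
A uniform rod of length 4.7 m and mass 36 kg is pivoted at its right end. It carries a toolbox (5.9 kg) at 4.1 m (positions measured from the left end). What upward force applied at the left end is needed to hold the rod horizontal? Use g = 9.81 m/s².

F ≈ 184 N

Take moments about the right end.
Beam weight: 36 × 9.81 = 353.2 N down at 2.35 m → arm 2.35 m, τ = 353.2 × 2.35 = 830 N·m counterclockwise.
Toolbox: 5.9 × 9.81 = 57.88 N down at 4.1 m → arm 0.6 m, τ = 57.88 × 0.6 = 34.73 N·m counterclockwise.
Net moment of the loads = 864.7 N·m counterclockwise.
The upward force F acts at the left end, arm 4.7 m, giving F × 4.7 clockwise.
For rotational equilibrium, F × 4.7 = 864.7, so F = 864.7 / 4.7 = 184 N.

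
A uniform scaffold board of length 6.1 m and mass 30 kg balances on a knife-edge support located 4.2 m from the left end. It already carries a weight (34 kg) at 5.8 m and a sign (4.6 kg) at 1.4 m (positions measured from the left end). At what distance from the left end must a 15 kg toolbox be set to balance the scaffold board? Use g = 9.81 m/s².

Taking torques about the knife-edge support (at 4.2 m from the left end):
Beam weight: 30 × 9.81 = 294.3 N down at 3.05 m → arm 1.15 m, τ = 294.3 × 1.15 = 338.4 N·m counterclockwise.
Weight: 34 × 9.81 = 333.5 N down at 5.8 m → arm 1.6 m, τ = 333.5 × 1.6 = 533.6 N·m clockwise.
Sign: 4.6 × 9.81 = 45.13 N down at 1.4 m → arm 2.8 m, τ = 45.13 × 2.8 = 126.4 N·m counterclockwise.
Net moment of existing loads = 68.8 N·m clockwise.
The toolbox weighs 15 × 9.81 = 147.2 N and must supply an equal counterclockwise moment, so its lever arm about the knife-edge support is 68.8 / 147.2 = 0.467 m.
That puts it at 4.2 − 0.467 = 3.73 m from the left end.

x ≈ 3.73 m from the left end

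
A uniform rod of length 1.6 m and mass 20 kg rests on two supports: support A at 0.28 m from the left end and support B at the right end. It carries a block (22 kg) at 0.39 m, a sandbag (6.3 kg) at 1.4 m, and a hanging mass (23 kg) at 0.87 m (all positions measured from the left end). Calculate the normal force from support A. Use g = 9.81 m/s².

Taking torques about support B:
Beam weight: 20 × 9.81 = 196.2 N down at 0.8 m → arm 0.8 m, τ = 196.2 × 0.8 = 157 N·m counterclockwise.
Block: 22 × 9.81 = 215.8 N down at 0.39 m → arm 1.21 m, τ = 215.8 × 1.21 = 261.1 N·m counterclockwise.
Sandbag: 6.3 × 9.81 = 61.8 N down at 1.4 m → arm 0.2 m, τ = 61.8 × 0.2 = 12.36 N·m counterclockwise.
Hanging mass: 23 × 9.81 = 225.6 N down at 0.87 m → arm 0.73 m, τ = 225.6 × 0.73 = 164.7 N·m counterclockwise.
Net load moment about support B = 595.2 N·m counterclockwise.
Reaction R at support A is upward at 0.28 m, arm 1.32 m → moment R × 1.32 clockwise.
Balancing moments: R × 1.32 = 595.2, giving R = 451 N.

R_A ≈ 451 N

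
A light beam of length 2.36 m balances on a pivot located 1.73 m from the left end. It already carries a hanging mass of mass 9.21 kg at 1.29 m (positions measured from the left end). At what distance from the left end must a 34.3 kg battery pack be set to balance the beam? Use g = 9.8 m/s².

Choose the pivot (at 1.73 m from the left end) as the axis so the support reaction has zero arm there.
Hanging mass: 9.21 × 9.8 = 90.26 N down at 1.29 m → arm 0.44 m, τ = 90.26 × 0.44 = 39.71 N·m counterclockwise.
Net moment of existing loads = 39.71 N·m counterclockwise.
The battery pack weighs 34.3 × 9.8 = 336.1 N and must supply an equal clockwise moment, so its lever arm about the pivot is 39.71 / 336.1 = 0.118 m.
That puts it at 1.73 + 0.118 = 1.85 m from the left end.

x ≈ 1.85 m from the left end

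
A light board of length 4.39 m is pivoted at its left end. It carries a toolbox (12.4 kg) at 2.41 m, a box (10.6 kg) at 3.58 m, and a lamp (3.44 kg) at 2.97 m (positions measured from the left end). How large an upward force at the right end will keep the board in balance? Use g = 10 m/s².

F ≈ 178 N

Take moments about the left end.
Toolbox: 12.4 × 10 = 124 N down at 2.41 m → arm 2.41 m, τ = 124 × 2.41 = 298.8 N·m clockwise.
Box: 10.6 × 10 = 106 N down at 3.58 m → arm 3.58 m, τ = 106 × 3.58 = 379.5 N·m clockwise.
Lamp: 3.44 × 10 = 34.4 N down at 2.97 m → arm 2.97 m, τ = 34.4 × 2.97 = 102.2 N·m clockwise.
Net moment of the loads = 780.5 N·m clockwise.
The upward force F acts at the right end, arm 4.39 m, giving F × 4.39 counterclockwise.
Setting net torque to zero: F × 4.39 = 780.5 → F = 780.5 / 4.39 = 178 N.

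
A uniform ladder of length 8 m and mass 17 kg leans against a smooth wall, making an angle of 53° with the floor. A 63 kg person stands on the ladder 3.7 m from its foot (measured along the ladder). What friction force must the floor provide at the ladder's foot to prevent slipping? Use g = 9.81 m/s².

Take moments about the foot of the ladder.
Ladder weight 17×9.81 = 166.8 N acts at 4 m along the ladder; its horizontal arm is 4·cos53° = 2.407 m → τ = 401.5 N·m clockwise.
Person: 63×9.81 = 618 N at 3.7 m → arm 2.227 m → τ = 1376 N·m clockwise.
Wall normal N acts horizontally at the top; its moment arm is the height L sinθ = 8·sin53° = 6.389 m, counterclockwise.
For rotational equilibrium, N × 6.389 = 1778, so N = 278 N.
ΣFx = 0: friction at the foot balances the wall's push, so f = N_wall = 278 N.

f ≈ 278 N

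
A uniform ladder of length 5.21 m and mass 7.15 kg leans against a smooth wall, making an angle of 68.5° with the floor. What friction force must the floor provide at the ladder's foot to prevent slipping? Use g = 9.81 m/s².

f ≈ 13.8 N

Take moments about the foot of the ladder.
Ladder weight 7.15×9.81 = 70.14 N acts at 2.605 m along the ladder; its horizontal arm is 2.605·cos68.5° = 0.9547 m → τ = 66.96 N·m clockwise.
Wall normal N acts horizontally at the top; its moment arm is the height L sinθ = 5.21·sin68.5° = 4.847 m, counterclockwise.
Στ = 0 ⇒ N × 4.847 = 66.96 ⇒ N = 13.8 N.
ΣFx = 0: friction at the foot balances the wall's push, so f = N_wall = 13.8 N.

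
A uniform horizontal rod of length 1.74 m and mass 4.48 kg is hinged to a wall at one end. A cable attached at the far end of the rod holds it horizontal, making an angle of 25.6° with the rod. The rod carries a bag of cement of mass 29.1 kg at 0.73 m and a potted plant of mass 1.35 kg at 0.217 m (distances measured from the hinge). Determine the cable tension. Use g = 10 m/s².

T ≈ 338 N

Take moments about the hinge.
Beam weight: 4.48 × 10 = 44.8 N down at 0.87 m → arm 0.87 m, τ = 44.8 × 0.87 = 38.98 N·m clockwise.
Bag of cement: 29.1 × 10 = 291 N down at 0.73 m → arm 0.73 m, τ = 291 × 0.73 = 212.4 N·m clockwise.
Potted plant: 1.35 × 10 = 13.5 N down at 0.217 m → arm 0.217 m, τ = 13.5 × 0.217 = 2.929 N·m clockwise.
Total clockwise load moment = 254.3 N·m.
The cable tension T acts at 1.74 m; only its component perpendicular to the rod, T sinθ, produces torque. sin 25.6° = 0.4321.
Στ = 0 ⇒ T × 1.74 × 0.4321 = 254.3 ⇒ T = 254.3 / 0.7519 = 338 N.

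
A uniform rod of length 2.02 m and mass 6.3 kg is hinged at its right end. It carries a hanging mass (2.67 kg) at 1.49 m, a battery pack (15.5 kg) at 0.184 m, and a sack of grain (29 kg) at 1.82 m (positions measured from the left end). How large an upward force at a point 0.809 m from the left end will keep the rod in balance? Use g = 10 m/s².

F ≈ 347 N

Taking torques about the right end:
Beam weight: 6.3 × 10 = 63 N down at 1.01 m → arm 1.01 m, τ = 63 × 1.01 = 63.63 N·m counterclockwise.
Hanging mass: 2.67 × 10 = 26.7 N down at 1.49 m → arm 0.53 m, τ = 26.7 × 0.53 = 14.15 N·m counterclockwise.
Battery pack: 15.5 × 10 = 155 N down at 0.184 m → arm 1.836 m, τ = 155 × 1.836 = 284.6 N·m counterclockwise.
Sack of grain: 29 × 10 = 290 N down at 1.82 m → arm 0.2 m, τ = 290 × 0.2 = 58 N·m counterclockwise.
Net moment of the loads = 420.4 N·m counterclockwise.
The upward force F acts at a point 0.809 m from the left end, arm 1.211 m, giving F × 1.211 clockwise.
Setting net torque to zero: F × 1.211 = 420.4 → F = 420.4 / 1.211 = 347 N.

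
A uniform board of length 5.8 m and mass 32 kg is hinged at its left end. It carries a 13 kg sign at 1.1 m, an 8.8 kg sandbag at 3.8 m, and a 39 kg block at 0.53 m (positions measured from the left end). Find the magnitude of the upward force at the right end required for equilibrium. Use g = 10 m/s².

F ≈ 278 N

Taking torques about the left end:
Beam weight: 32 × 10 = 320 N down at 2.9 m → arm 2.9 m, τ = 320 × 2.9 = 928 N·m clockwise.
Sign: 13 × 10 = 130 N down at 1.1 m → arm 1.1 m, τ = 130 × 1.1 = 143 N·m clockwise.
Sandbag: 8.8 × 10 = 88 N down at 3.8 m → arm 3.8 m, τ = 88 × 3.8 = 334.4 N·m clockwise.
Block: 39 × 10 = 390 N down at 0.53 m → arm 0.53 m, τ = 390 × 0.53 = 206.7 N·m clockwise.
Net moment of the loads = 1612 N·m clockwise.
The upward force F acts at the right end, arm 5.8 m, giving F × 5.8 counterclockwise.
Στ = 0 ⇒ F × 5.8 = 1612 ⇒ F = 1612 / 5.8 = 278 N.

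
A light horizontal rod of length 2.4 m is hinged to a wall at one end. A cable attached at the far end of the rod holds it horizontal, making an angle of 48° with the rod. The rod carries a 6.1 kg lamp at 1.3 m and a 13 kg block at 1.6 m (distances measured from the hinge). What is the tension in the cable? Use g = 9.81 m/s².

T ≈ 158 N

Choose the hinge as the axis so the unknown hinge reaction has zero arm there.
Lamp: 6.1 × 9.81 = 59.84 N down at 1.3 m → arm 1.3 m, τ = 59.84 × 1.3 = 77.79 N·m clockwise.
Block: 13 × 9.81 = 127.5 N down at 1.6 m → arm 1.6 m, τ = 127.5 × 1.6 = 204 N·m clockwise.
Total clockwise load moment = 281.8 N·m.
The cable tension T acts at 2.4 m; only its component perpendicular to the rod, T sinθ, produces torque. sin 48° = 0.7431.
Balancing moments: T × 2.4 × 0.7431 = 281.8, giving T = 281.8 / 1.783 = 158 N.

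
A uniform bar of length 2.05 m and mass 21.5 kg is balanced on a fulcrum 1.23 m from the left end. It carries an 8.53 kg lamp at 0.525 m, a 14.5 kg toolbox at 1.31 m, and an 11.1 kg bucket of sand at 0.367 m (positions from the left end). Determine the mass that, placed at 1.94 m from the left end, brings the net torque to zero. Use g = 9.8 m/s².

m ≈ 26.5 kg

Choose the fulcrum (at 1.23 m from the left end) as the axis so the support reaction has zero arm there.
Beam weight: 21.5 × 9.8 = 210.7 N down at 1.025 m → arm 0.205 m, τ = 210.7 × 0.205 = 43.19 N·m counterclockwise.
Lamp: 8.53 × 9.8 = 83.59 N down at 0.525 m → arm 0.705 m, τ = 83.59 × 0.705 = 58.93 N·m counterclockwise.
Toolbox: 14.5 × 9.8 = 142.1 N down at 1.31 m → arm 0.08 m, τ = 142.1 × 0.08 = 11.37 N·m clockwise.
Bucket of sand: 11.1 × 9.8 = 108.8 N down at 0.367 m → arm 0.863 m, τ = 108.8 × 0.863 = 93.89 N·m counterclockwise.
Net moment of known loads = 184.6 N·m counterclockwise.
An unknown mass m at 1.94 m has arm 0.71 m; its moment is m·g·0.71 clockwise.
Στ = 0 ⇒ m × 9.8 × 0.71 = 184.6 ⇒ m = 184.6 / (9.8 × 0.71) = 26.5 kg.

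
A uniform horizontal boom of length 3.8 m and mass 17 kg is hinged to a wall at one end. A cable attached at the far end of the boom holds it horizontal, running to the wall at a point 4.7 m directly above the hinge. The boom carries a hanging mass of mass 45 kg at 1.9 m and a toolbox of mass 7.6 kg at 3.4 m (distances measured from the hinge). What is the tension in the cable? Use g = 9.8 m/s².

T ≈ 476 N

Take moments about the hinge.
Beam weight: 17 × 9.8 = 166.6 N down at 1.9 m → arm 1.9 m, τ = 166.6 × 1.9 = 316.5 N·m clockwise.
Hanging mass: 45 × 9.8 = 441 N down at 1.9 m → arm 1.9 m, τ = 441 × 1.9 = 837.9 N·m clockwise.
Toolbox: 7.6 × 9.8 = 74.48 N down at 3.4 m → arm 3.4 m, τ = 74.48 × 3.4 = 253.2 N·m clockwise.
Total clockwise load moment = 1408 N·m.
The cable tension T acts at 3.8 m; only its component perpendicular to the boom, T sinθ, produces torque. sinθ = h/√(h²+d²) = 4.7/√(4.7²+3.8²) = 0.7776.
Balancing moments: T × 3.8 × 0.7776 = 1408, giving T = 1408 / 2.955 = 476 N.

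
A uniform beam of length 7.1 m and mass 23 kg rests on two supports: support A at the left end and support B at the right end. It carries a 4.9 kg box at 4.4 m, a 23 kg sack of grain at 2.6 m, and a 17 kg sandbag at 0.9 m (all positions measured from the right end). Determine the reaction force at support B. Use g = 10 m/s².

R_B ≈ 428 N

Taking torques about support A:
Beam weight: 23 × 10 = 230 N down at 3.55 m → arm 3.55 m, τ = 230 × 3.55 = 816.5 N·m clockwise.
Box: 4.9 × 10 = 49 N down at 4.4 m → arm 2.7 m, τ = 49 × 2.7 = 132.3 N·m clockwise.
Sack of grain: 23 × 10 = 230 N down at 2.6 m → arm 4.5 m, τ = 230 × 4.5 = 1035 N·m clockwise.
Sandbag: 17 × 10 = 170 N down at 0.9 m → arm 6.2 m, τ = 170 × 6.2 = 1054 N·m clockwise.
Net load moment about support A = 3038 N·m clockwise.
Reaction R at support B is upward at 0 m, arm 7.1 m → moment R × 7.1 counterclockwise.
Στ = 0 ⇒ R × 7.1 = 3038 ⇒ R = 428 N.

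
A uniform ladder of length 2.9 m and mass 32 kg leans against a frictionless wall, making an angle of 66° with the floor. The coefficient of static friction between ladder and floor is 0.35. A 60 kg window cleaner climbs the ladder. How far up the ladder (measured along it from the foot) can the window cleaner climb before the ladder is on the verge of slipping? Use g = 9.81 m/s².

d ≈ 2.72 m

Taking torques about the foot of the ladder:
Ladder weight 32×9.81 = 313.9 N acts at 1.45 m along the ladder; its horizontal arm is 1.45·cos66° = 0.5898 m → τ = 185.1 N·m clockwise.
Window cleaner weight 60×9.81 = 588.6 N at distance d → arm d·cos66° → τ = 588.6·d·0.4067 clockwise.
Wall normal N at the top has arm L sinθ = 2.649 m counterclockwise, so Στ = 0 gives N·2.649 = 185.1 + 239.4·d.
ΣFy = 0 ⇒ N_floor = 902.5 N, so the maximum friction is μ_s·N_floor = 0.35×902.5 = 315.9 N. ΣFx = 0 ⇒ N_wall = f, so at the slipping point N = 315.9 N.
Substituting: 315.9×2.649 = 185.1 + 239.4·d ⇒ d = (836.8 − 185.1) / 239.4 = 2.72 m.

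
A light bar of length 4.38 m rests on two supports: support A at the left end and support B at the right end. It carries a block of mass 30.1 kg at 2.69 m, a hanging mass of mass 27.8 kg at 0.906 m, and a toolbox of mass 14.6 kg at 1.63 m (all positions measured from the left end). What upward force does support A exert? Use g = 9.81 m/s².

R_A ≈ 420 N

Take moments about support B.
Block: 30.1 × 9.81 = 295.3 N down at 2.69 m → arm 1.69 m, τ = 295.3 × 1.69 = 499.1 N·m counterclockwise.
Hanging mass: 27.8 × 9.81 = 272.7 N down at 0.906 m → arm 3.474 m, τ = 272.7 × 3.474 = 947.4 N·m counterclockwise.
Toolbox: 14.6 × 9.81 = 143.2 N down at 1.63 m → arm 2.75 m, τ = 143.2 × 2.75 = 393.8 N·m counterclockwise.
Net load moment about support B = 1840 N·m counterclockwise.
Reaction R at support A is upward at 0 m, arm 4.38 m → moment R × 4.38 clockwise.
For rotational equilibrium, R × 4.38 = 1840, so R = 420 N.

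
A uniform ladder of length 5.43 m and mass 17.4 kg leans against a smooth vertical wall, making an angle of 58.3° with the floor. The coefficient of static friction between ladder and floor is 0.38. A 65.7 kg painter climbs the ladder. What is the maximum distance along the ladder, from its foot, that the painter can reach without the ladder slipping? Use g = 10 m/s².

Choose the foot of the ladder as the axis so the floor normal and friction both act there and drop out.
Ladder weight 17.4×10 = 174 N acts at 2.715 m along the ladder; its horizontal arm is 2.715·cos58.3° = 1.427 m → τ = 248.3 N·m clockwise.
Painter weight 65.7×10 = 657 N at distance d → arm d·cos58.3° → τ = 657·d·0.5255 clockwise.
Wall normal N at the top has arm L sinθ = 4.62 m counterclockwise, so Στ = 0 gives N·4.62 = 248.3 + 345.3·d.
ΣFy = 0 ⇒ N_floor = 831 N, so the maximum friction is μ_s·N_floor = 0.38×831 = 315.8 N. ΣFx = 0 ⇒ N_wall = f, so at the slipping point N = 315.8 N.
Substituting: 315.8×4.62 = 248.3 + 345.3·d ⇒ d = (1459 − 248.3) / 345.3 = 3.51 m.

d ≈ 3.51 m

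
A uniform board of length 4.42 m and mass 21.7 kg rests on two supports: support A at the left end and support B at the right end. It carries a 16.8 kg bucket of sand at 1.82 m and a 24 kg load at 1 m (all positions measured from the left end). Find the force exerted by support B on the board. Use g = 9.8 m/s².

R_B ≈ 227 N

About support A:
Beam weight: 21.7 × 9.8 = 212.7 N down at 2.21 m → arm 2.21 m, τ = 212.7 × 2.21 = 470.1 N·m clockwise.
Bucket of sand: 16.8 × 9.8 = 164.6 N down at 1.82 m → arm 1.82 m, τ = 164.6 × 1.82 = 299.6 N·m clockwise.
Load: 24 × 9.8 = 235.2 N down at 1 m → arm 1 m, τ = 235.2 × 1 = 235.2 N·m clockwise.
Net load moment about support A = 1005 N·m clockwise.
Reaction R at support B is upward at 4.42 m, arm 4.42 m → moment R × 4.42 counterclockwise.
Στ = 0 ⇒ R × 4.42 = 1005 ⇒ R = 227 N.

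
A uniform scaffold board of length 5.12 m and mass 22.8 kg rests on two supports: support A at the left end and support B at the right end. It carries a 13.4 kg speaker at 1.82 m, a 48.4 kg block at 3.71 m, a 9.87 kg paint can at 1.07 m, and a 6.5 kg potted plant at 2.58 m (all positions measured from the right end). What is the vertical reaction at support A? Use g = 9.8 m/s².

Choose support B as the axis so its reaction then has zero moment arm.
Beam weight: 22.8 × 9.8 = 223.4 N down at 2.56 m → arm 2.56 m, τ = 223.4 × 2.56 = 571.9 N·m counterclockwise.
Speaker: 13.4 × 9.8 = 131.3 N down at 1.82 m → arm 1.82 m, τ = 131.3 × 1.82 = 239 N·m counterclockwise.
Block: 48.4 × 9.8 = 474.3 N down at 3.71 m → arm 3.71 m, τ = 474.3 × 3.71 = 1760 N·m counterclockwise.
Paint can: 9.87 × 9.8 = 96.73 N down at 1.07 m → arm 1.07 m, τ = 96.73 × 1.07 = 103.5 N·m counterclockwise.
Potted plant: 6.5 × 9.8 = 63.7 N down at 2.58 m → arm 2.58 m, τ = 63.7 × 2.58 = 164.3 N·m counterclockwise.
Net load moment about support B = 2839 N·m counterclockwise.
Reaction R at support A is upward at 5.12 m, arm 5.12 m → moment R × 5.12 clockwise.
Στ = 0 ⇒ R × 5.12 = 2839 ⇒ R = 554 N.

R_A ≈ 554 N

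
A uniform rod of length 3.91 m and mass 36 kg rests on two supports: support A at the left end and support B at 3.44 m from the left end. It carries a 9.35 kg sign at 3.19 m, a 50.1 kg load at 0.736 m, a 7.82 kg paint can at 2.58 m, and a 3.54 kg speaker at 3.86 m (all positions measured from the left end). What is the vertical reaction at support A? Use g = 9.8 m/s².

R_A ≈ 560 N

Taking torques about support B:
Beam weight: 36 × 9.8 = 352.8 N down at 1.955 m → arm 1.485 m, τ = 352.8 × 1.485 = 523.9 N·m counterclockwise.
Sign: 9.35 × 9.8 = 91.63 N down at 3.19 m → arm 0.25 m, τ = 91.63 × 0.25 = 22.91 N·m counterclockwise.
Load: 50.1 × 9.8 = 491 N down at 0.736 m → arm 2.704 m, τ = 491 × 2.704 = 1328 N·m counterclockwise.
Paint can: 7.82 × 9.8 = 76.64 N down at 2.58 m → arm 0.86 m, τ = 76.64 × 0.86 = 65.91 N·m counterclockwise.
Speaker: 3.54 × 9.8 = 34.69 N down at 3.86 m → arm 0.42 m, τ = 34.69 × 0.42 = 14.57 N·m clockwise.
Net load moment about support B = 1926 N·m counterclockwise.
Reaction R at support A is upward at 0 m, arm 3.44 m → moment R × 3.44 clockwise.
For rotational equilibrium, R × 3.44 = 1926, so R = 560 N.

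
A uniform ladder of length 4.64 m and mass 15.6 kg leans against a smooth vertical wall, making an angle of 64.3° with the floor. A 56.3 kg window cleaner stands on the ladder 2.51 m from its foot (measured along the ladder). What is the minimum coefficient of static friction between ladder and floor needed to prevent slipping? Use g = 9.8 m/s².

μ_min ≈ 0.256

Take moments about the foot of the ladder.
Ladder weight 15.6×9.8 = 152.9 N acts at 2.32 m along the ladder; its horizontal arm is 2.32·cos64.3° = 1.006 m → τ = 153.8 N·m clockwise.
Window cleaner: 56.3×9.8 = 551.7 N at 2.51 m → arm 1.088 m → τ = 600.2 N·m clockwise.
Wall normal N acts horizontally at the top; its moment arm is the height L sinθ = 4.64·sin64.3° = 4.181 m, counterclockwise.
For rotational equilibrium, N × 4.181 = 754, so N = 180.3 N.
ΣFx = 0 ⇒ f = N_wall = 180.3 N. ΣFy = 0 ⇒ N_floor = 704.6 N.
μ_min = f / N_floor = 180.3 / 704.6 = 0.256.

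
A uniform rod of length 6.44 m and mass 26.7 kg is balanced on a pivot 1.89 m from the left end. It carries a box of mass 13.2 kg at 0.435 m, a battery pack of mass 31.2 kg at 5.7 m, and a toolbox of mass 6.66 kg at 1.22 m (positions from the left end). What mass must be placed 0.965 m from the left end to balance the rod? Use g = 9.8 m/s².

m ≈ 141 kg

About the pivot (at 1.89 m from the left end):
Beam weight: 26.7 × 9.8 = 261.7 N down at 3.22 m → arm 1.33 m, τ = 261.7 × 1.33 = 348.1 N·m clockwise.
Box: 13.2 × 9.8 = 129.4 N down at 0.435 m → arm 1.455 m, τ = 129.4 × 1.455 = 188.3 N·m counterclockwise.
Battery pack: 31.2 × 9.8 = 305.8 N down at 5.7 m → arm 3.81 m, τ = 305.8 × 3.81 = 1165 N·m clockwise.
Toolbox: 6.66 × 9.8 = 65.27 N down at 1.22 m → arm 0.67 m, τ = 65.27 × 0.67 = 43.73 N·m counterclockwise.
Net moment of known loads = 1281 N·m clockwise.
An unknown mass m at 0.965 m has arm 0.925 m; its moment is m·g·0.925 counterclockwise.
For rotational equilibrium, m × 9.8 × 0.925 = 1281, so m = 1281 / (9.8 × 0.925) = 141 kg.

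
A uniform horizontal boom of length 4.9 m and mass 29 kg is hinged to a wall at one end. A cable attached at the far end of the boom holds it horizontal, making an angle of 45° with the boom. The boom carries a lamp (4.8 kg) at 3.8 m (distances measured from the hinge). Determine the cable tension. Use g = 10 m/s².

Choose the hinge as the axis so the unknown hinge reaction has zero arm there.
Beam weight: 29 × 10 = 290 N down at 2.45 m → arm 2.45 m, τ = 290 × 2.45 = 710.5 N·m clockwise.
Lamp: 4.8 × 10 = 48 N down at 3.8 m → arm 3.8 m, τ = 48 × 3.8 = 182.4 N·m clockwise.
Total clockwise load moment = 892.9 N·m.
The cable tension T acts at 4.9 m; only its component perpendicular to the boom, T sinθ, produces torque. sin 45° = 0.7071.
Balancing moments: T × 4.9 × 0.7071 = 892.9, giving T = 892.9 / 3.465 = 258 N.

T ≈ 258 N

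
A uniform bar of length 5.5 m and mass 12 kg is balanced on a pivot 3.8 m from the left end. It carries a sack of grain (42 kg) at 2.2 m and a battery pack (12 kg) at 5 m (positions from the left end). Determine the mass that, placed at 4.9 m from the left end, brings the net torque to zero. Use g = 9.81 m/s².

m ≈ 59.5 kg

Choose the pivot (at 3.8 m from the left end) as the axis so the support reaction has zero arm there.
Beam weight: 12 × 9.81 = 117.7 N down at 2.75 m → arm 1.05 m, τ = 117.7 × 1.05 = 123.6 N·m counterclockwise.
Sack of grain: 42 × 9.81 = 412 N down at 2.2 m → arm 1.6 m, τ = 412 × 1.6 = 659.2 N·m counterclockwise.
Battery pack: 12 × 9.81 = 117.7 N down at 5 m → arm 1.2 m, τ = 117.7 × 1.2 = 141.2 N·m clockwise.
Net moment of known loads = 641.6 N·m counterclockwise.
An unknown mass m at 4.9 m has arm 1.1 m; its moment is m·g·1.1 clockwise.
For rotational equilibrium, m × 9.81 × 1.1 = 641.6, so m = 641.6 / (9.81 × 1.1) = 59.5 kg.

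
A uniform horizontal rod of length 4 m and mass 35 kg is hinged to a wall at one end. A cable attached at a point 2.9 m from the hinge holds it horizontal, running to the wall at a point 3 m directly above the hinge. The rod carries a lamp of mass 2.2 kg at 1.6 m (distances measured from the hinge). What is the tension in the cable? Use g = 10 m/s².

T ≈ 353 N

Sum moments about the hinge (the unknown hinge reaction has zero arm there).
Beam weight: 35 × 10 = 350 N down at 2 m → arm 2 m, τ = 350 × 2 = 700 N·m clockwise.
Lamp: 2.2 × 10 = 22 N down at 1.6 m → arm 1.6 m, τ = 22 × 1.6 = 35.2 N·m clockwise.
Total clockwise load moment = 735.2 N·m.
The cable tension T acts at 2.9 m; only its component perpendicular to the rod, T sinθ, produces torque. sinθ = h/√(h²+d²) = 3/√(3²+2.9²) = 0.719.
For rotational equilibrium, T × 2.9 × 0.719 = 735.2, so T = 735.2 / 2.085 = 353 N.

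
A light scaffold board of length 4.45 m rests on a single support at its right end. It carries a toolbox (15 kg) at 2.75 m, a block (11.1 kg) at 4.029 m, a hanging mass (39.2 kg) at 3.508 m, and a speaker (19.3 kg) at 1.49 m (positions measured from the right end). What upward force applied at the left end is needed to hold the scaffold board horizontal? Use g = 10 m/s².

F ≈ 567 N

Taking torques about the right end:
Toolbox: 15 × 10 = 150 N down at 2.75 m → arm 2.75 m, τ = 150 × 2.75 = 412.5 N·m counterclockwise.
Block: 11.1 × 10 = 111 N down at 4.029 m → arm 4.029 m, τ = 111 × 4.029 = 447.2 N·m counterclockwise.
Hanging mass: 39.2 × 10 = 392 N down at 3.508 m → arm 3.508 m, τ = 392 × 3.508 = 1375 N·m counterclockwise.
Speaker: 19.3 × 10 = 193 N down at 1.49 m → arm 1.49 m, τ = 193 × 1.49 = 287.6 N·m counterclockwise.
Net moment of the loads = 2522 N·m counterclockwise.
The upward force F acts at the left end, arm 4.45 m, giving F × 4.45 clockwise.
Setting net torque to zero: F × 4.45 = 2522 → F = 2522 / 4.45 = 567 N.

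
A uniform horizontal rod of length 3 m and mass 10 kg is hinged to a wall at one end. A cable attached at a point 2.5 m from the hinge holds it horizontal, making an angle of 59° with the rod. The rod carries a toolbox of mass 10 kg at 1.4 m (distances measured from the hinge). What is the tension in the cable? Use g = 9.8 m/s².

T ≈ 133 N

Taking torques about the hinge:
Beam weight: 10 × 9.8 = 98 N down at 1.5 m → arm 1.5 m, τ = 98 × 1.5 = 147 N·m clockwise.
Toolbox: 10 × 9.8 = 98 N down at 1.4 m → arm 1.4 m, τ = 98 × 1.4 = 137.2 N·m clockwise.
Total clockwise load moment = 284.2 N·m.
The cable tension T acts at 2.5 m; only its component perpendicular to the rod, T sinθ, produces torque. sin 59° = 0.8572.
Στ = 0 ⇒ T × 2.5 × 0.8572 = 284.2 ⇒ T = 284.2 / 2.143 = 133 N.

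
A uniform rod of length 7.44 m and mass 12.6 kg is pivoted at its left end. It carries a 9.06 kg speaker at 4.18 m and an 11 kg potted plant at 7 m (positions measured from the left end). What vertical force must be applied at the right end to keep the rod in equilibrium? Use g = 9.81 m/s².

Choose the left end as the axis so the unknown pivot reaction has zero arm there.
Beam weight: 12.6 × 9.81 = 123.6 N down at 3.72 m → arm 3.72 m, τ = 123.6 × 3.72 = 459.8 N·m clockwise.
Speaker: 9.06 × 9.81 = 88.88 N down at 4.18 m → arm 4.18 m, τ = 88.88 × 4.18 = 371.5 N·m clockwise.
Potted plant: 11 × 9.81 = 107.9 N down at 7 m → arm 7 m, τ = 107.9 × 7 = 755.3 N·m clockwise.
Net moment of the loads = 1587 N·m clockwise.
The upward force F acts at the right end, arm 7.44 m, giving F × 7.44 counterclockwise.
Balancing moments: F × 7.44 = 1587, giving F = 1587 / 7.44 = 213 N.

F ≈ 213 N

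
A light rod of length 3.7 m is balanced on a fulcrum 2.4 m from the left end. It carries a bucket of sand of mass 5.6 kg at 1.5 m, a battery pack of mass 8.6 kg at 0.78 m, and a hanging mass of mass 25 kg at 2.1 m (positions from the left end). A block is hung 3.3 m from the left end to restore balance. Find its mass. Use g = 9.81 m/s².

m ≈ 29.4 kg

About the fulcrum (at 2.4 m from the left end):
Bucket of sand: 5.6 × 9.81 = 54.94 N down at 1.5 m → arm 0.9 m, τ = 54.94 × 0.9 = 49.45 N·m counterclockwise.
Battery pack: 8.6 × 9.81 = 84.37 N down at 0.78 m → arm 1.62 m, τ = 84.37 × 1.62 = 136.7 N·m counterclockwise.
Hanging mass: 25 × 9.81 = 245.2 N down at 2.1 m → arm 0.3 m, τ = 245.2 × 0.3 = 73.56 N·m counterclockwise.
Net moment of known loads = 259.7 N·m counterclockwise.
An unknown mass m at 3.3 m has arm 0.9 m; its moment is m·g·0.9 clockwise.
Setting net torque to zero: m × 9.81 × 0.9 = 259.7 → m = 259.7 / (9.81 × 0.9) = 29.4 kg.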